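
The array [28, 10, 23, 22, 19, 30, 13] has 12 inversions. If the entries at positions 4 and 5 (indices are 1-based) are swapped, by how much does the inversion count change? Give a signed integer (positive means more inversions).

-1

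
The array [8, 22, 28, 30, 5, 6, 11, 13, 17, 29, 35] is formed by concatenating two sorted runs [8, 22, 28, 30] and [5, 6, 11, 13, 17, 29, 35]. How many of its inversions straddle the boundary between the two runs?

For each element r of the right run, count left-run elements greater than r:
r = 5: 8, 22, 28, 30 → 4
r = 6: 8, 22, 28, 30 → 4
r = 11: 22, 28, 30 → 3
r = 13: 22, 28, 30 → 3
r = 17: 22, 28, 30 → 3
r = 29: 30 → 1
r = 35: none → 0
Cross-inversions: 4 + 4 + 3 + 3 + 3 + 1 + 0 = 18

There are 18 split inversions.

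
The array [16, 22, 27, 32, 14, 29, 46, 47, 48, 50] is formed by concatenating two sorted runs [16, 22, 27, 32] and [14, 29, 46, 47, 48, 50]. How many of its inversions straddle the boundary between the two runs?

Split inversions: 5

Take each right-half value and tally the left-half values above it:
r = 14: 16, 22, 27, 32 → 4
r = 29: 32 → 1
r = 46: none → 0
r = 47: none → 0
r = 48: none → 0
r = 50: none → 0
Cross-inversions: 4 + 1 + 0 + 0 + 0 + 0 = 5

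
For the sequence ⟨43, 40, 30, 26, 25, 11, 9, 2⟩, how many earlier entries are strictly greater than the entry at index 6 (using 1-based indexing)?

5

The element at index 6 is 11.
Elements before it: 43, 40, 30, 26, 25
Those larger than 11: 43, 40, 30, 26, 25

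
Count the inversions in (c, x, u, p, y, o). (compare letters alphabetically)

Inversions: 7

Count, for each position, how many later elements it exceeds:
c → none → 0
x → u, p, o → 3
u → p, o → 2
p → o → 1
y → o → 1
o → none → 0
Sum: 0 + 3 + 2 + 1 + 1 + 0 = 7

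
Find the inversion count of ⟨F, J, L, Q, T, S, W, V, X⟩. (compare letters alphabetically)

2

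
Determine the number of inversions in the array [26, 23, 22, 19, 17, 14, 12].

21

For each element, count later entries that are smaller:
26 → 23, 22, 19, 17, 14, 12 → 6
23 → 22, 19, 17, 14, 12 → 5
22 → 19, 17, 14, 12 → 4
19 → 17, 14, 12 → 3
17 → 14, 12 → 2
14 → 12 → 1
12 → none → 0
Sum: 6 + 5 + 4 + 3 + 2 + 1 + 0 = 21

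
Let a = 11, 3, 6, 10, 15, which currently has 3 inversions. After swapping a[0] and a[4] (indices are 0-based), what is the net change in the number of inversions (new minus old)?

+1

Positions 0 and 4 hold 11 and 15; after swapping, the array is [15, 3, 6, 10, 11].
For each element, count later entries that are smaller:
15 → 3, 6, 10, 11 → 4
3 → none → 0
6 → none → 0
10 → none → 0
11 → none → 0
Sum: 4 + 0 + 0 + 0 + 0 = 4
Change: 4 − 3 = +1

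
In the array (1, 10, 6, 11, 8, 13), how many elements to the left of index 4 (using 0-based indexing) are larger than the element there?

The element at index 4 is 8.
Elements before it: 1, 10, 6, 11
Those larger than 8: 10, 11

2 such elements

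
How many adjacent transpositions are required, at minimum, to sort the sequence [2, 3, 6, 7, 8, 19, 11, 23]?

Adjacent swaps: 1

Each adjacent swap fixes exactly one inversion, so the minimum swap count equals the number of inversions.
Count inversions — for each element, later elements that are smaller:
2: none → 0
3: none → 0
6: none → 0
7: none → 0
8: none → 0
19: 11 → 1
11: none → 0
23: none → 0
Total inversions: 0 + 0 + 0 + 0 + 0 + 1 + 0 + 0 = 1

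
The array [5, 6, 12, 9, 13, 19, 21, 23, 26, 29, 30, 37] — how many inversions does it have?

Count, for each position, how many later elements it exceeds:
5: 0
6: 0
12: 1
9: 0
13: 0
19: 0
21: 0
23: 0
26: 0
29: 0
30: 0
37: 0
Sum: 0 + 0 + 1 + 0 + 0 + 0 + 0 + 0 + 0 + 0 + 0 + 0 = 1

1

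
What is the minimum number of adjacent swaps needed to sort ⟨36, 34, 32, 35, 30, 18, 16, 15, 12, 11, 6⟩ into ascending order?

Adjacent swaps: 53

Minimum adjacent swaps = number of inversions (each swap of adjacent out-of-order elements removes one inversion and no swap can remove more).
Count inversions — for each element, later elements that are smaller:
36: 34, 32, 35, 30, 18, 16, 15, 12, 11, 6 → 10
34: 32, 30, 18, 16, 15, 12, 11, 6 → 8
32: 30, 18, 16, 15, 12, 11, 6 → 7
35: 30, 18, 16, 15, 12, 11, 6 → 7
30: 18, 16, 15, 12, 11, 6 → 6
18: 16, 15, 12, 11, 6 → 5
16: 15, 12, 11, 6 → 4
15: 12, 11, 6 → 3
12: 11, 6 → 2
11: 6 → 1
6: none → 0
Total inversions: 10 + 8 + 7 + 7 + 6 + 5 + 4 + 3 + 2 + 1 + 0 = 53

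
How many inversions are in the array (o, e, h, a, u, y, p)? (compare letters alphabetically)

There are 7 inversions.

Element-by-element contributions:
o → e, h, a → 3
e → a → 1
h → a → 1
a → none → 0
u → p → 1
y → p → 1
p → none → 0
Sum: 3 + 1 + 1 + 0 + 1 + 1 + 0 = 7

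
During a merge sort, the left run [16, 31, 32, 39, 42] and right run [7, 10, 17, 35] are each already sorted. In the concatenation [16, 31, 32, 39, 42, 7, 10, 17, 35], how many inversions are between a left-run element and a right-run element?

Count, for every r in R, how many entries of L exceed r:
r = 7: 16, 31, 32, 39, 42 → 5
r = 10: 16, 31, 32, 39, 42 → 5
r = 17: 31, 32, 39, 42 → 4
r = 35: 39, 42 → 2
Cross-inversions: 5 + 5 + 4 + 2 = 16

16 cross-inversions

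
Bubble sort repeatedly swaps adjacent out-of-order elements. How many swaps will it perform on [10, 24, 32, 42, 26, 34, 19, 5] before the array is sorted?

15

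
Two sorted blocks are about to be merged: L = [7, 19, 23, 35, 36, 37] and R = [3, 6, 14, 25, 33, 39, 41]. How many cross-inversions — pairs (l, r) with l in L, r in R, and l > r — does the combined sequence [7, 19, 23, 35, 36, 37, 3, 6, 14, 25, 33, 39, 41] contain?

23

Take each right-half value and tally the left-half values above it:
r = 3: 7, 19, 23, 35, 36, 37 → 6
r = 6: 7, 19, 23, 35, 36, 37 → 6
r = 14: 19, 23, 35, 36, 37 → 5
r = 25: 35, 36, 37 → 3
r = 33: 35, 36, 37 → 3
r = 39: none → 0
r = 41: none → 0
Cross-inversions: 6 + 6 + 5 + 3 + 3 + 0 + 0 = 23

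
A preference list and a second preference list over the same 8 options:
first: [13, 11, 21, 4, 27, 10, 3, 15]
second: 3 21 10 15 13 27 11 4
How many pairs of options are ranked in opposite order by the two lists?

18 pairs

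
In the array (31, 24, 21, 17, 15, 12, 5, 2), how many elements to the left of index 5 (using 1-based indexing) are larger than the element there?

The element at index 5 is 15.
Elements before it: 31, 24, 21, 17
Those larger than 15: 31, 24, 21, 17

4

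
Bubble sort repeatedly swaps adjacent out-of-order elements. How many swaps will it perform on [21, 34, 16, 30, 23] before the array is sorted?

Adjacent swaps: 5

The minimum number of adjacent swaps to sort an array equals its inversion count, since every such swap removes exactly one inversion.
Count inversions — for each element, later elements that are smaller:
21: 16 → 1
34: 16, 30, 23 → 3
16: none → 0
30: 23 → 1
23: none → 0
Total inversions: 1 + 3 + 0 + 1 + 0 = 5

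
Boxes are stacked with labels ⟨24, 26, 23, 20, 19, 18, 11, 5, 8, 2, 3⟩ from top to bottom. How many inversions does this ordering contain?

Sweep left to right; for each value list the smaller values that follow it:
24: 9
26: 9
23: 8
20: 7
19: 6
18: 5
11: 4
5: 2
8: 2
2: 0
3: 0
Sum: 9 + 9 + 8 + 7 + 6 + 5 + 4 + 2 + 2 + 0 + 0 = 52

52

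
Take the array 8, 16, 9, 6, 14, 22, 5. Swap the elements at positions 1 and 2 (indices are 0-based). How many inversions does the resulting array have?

Positions 1 and 2 hold 16 and 9; after swapping, the array is [8, 9, 16, 6, 14, 22, 5].
Count, for each position, how many later elements it exceeds:
8 → 6, 5 → 2
9 → 6, 5 → 2
16 → 6, 14, 5 → 3
6 → 5 → 1
14 → 5 → 1
22 → 5 → 1
5 → none → 0
Sum: 2 + 2 + 3 + 1 + 1 + 1 + 0 = 10

There are 10 inversions.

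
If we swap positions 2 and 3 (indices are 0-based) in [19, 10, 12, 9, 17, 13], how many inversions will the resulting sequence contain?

Positions 2 and 3 hold 12 and 9; after swapping, the array is [19, 10, 9, 12, 17, 13].
Element-by-element contributions:
19 → 10, 9, 12, 17, 13 → 5
10 → 9 → 1
9 → none → 0
12 → none → 0
17 → 13 → 1
13 → none → 0
Sum: 5 + 1 + 0 + 0 + 1 + 0 = 7

There are 7 inversions.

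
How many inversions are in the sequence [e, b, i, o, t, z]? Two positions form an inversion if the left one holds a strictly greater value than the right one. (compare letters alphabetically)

1

Count, for each position, how many later elements it exceeds:
e → b → 1
b → none → 0
i → none → 0
o → none → 0
t → none → 0
z → none → 0
Sum: 1 + 0 + 0 + 0 + 0 + 0 = 1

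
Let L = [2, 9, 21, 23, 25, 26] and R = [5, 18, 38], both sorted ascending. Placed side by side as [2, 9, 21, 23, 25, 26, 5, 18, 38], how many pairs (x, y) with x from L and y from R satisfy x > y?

9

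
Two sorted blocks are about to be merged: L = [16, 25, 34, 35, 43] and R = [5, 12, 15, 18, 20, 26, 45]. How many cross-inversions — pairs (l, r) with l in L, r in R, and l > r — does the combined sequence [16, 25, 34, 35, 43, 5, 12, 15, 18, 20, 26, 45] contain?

26 split inversions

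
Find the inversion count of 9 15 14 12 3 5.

Out-of-order index pairs (0-indexed):
(0,4): 9 > 3
(0,5): 9 > 5
(1,2): 15 > 14
(1,3): 15 > 12
(1,4): 15 > 3
(1,5): 15 > 5
(2,3): 14 > 12
(2,4): 14 > 3
(2,5): 14 > 5
(3,4): 12 > 3
(3,5): 12 > 5
That's 11 pairs.

11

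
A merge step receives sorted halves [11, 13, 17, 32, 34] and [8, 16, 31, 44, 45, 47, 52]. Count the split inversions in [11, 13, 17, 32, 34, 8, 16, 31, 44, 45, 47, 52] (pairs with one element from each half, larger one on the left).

Count, for every r in R, how many entries of L exceed r:
r = 8: 11, 13, 17, 32, 34 → 5
r = 16: 17, 32, 34 → 3
r = 31: 32, 34 → 2
r = 44: none → 0
r = 45: none → 0
r = 47: none → 0
r = 52: none → 0
Cross-inversions: 5 + 3 + 2 + 0 + 0 + 0 + 0 = 10

10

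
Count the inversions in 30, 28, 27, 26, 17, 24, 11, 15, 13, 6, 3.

Inversions: 52

Element-by-element contributions:
30: 10
28: 9
27: 8
26: 7
17: 5
24: 5
11: 2
15: 3
13: 2
6: 1
3: 0
Sum: 10 + 9 + 8 + 7 + 5 + 5 + 2 + 3 + 2 + 1 + 0 = 52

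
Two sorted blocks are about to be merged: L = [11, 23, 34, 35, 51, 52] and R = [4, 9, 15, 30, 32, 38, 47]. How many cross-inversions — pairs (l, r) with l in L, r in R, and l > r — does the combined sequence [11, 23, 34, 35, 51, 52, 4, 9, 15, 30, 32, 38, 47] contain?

For each element r of the right run, count left-run elements greater than r:
r = 4: 11, 23, 34, 35, 51, 52 → 6
r = 9: 11, 23, 34, 35, 51, 52 → 6
r = 15: 23, 34, 35, 51, 52 → 5
r = 30: 34, 35, 51, 52 → 4
r = 32: 34, 35, 51, 52 → 4
r = 38: 51, 52 → 2
r = 47: 51, 52 → 2
Cross-inversions: 6 + 6 + 5 + 4 + 4 + 2 + 2 = 29

There are 29 cross-inversions.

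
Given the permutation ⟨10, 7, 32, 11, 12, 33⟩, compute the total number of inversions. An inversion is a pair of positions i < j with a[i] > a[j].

3 inversions

Listing every pair i<j with a[i]>a[j] (using 0-based positions):
(0,1): 10 > 7
(2,3): 32 > 11
(2,4): 32 > 12
That's 3 pairs.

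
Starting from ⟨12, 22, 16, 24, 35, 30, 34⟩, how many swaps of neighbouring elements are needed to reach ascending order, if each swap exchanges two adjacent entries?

Each adjacent swap fixes exactly one inversion, so the minimum swap count equals the number of inversions.
Count inversions — for each element, later elements that are smaller:
12: none → 0
22: 16 → 1
16: none → 0
24: none → 0
35: 30, 34 → 2
30: none → 0
34: none → 0
Total inversions: 0 + 1 + 0 + 0 + 2 + 0 + 0 = 3

There are 3 adjacent swaps.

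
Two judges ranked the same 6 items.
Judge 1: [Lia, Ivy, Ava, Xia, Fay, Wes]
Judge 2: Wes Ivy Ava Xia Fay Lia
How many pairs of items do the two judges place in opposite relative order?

9 discordant pairs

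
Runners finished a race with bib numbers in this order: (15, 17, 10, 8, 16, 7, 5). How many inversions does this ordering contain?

There are 17 out-of-order pairs.

For each element, count later entries that are smaller:
15: 4
17: 5
10: 3
8: 2
16: 2
7: 1
5: 0
Sum: 4 + 5 + 3 + 2 + 2 + 1 + 0 = 17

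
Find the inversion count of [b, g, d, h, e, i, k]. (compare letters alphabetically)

3 inversions

Element-by-element contributions:
b → none → 0
g → d, e → 2
d → none → 0
h → e → 1
e → none → 0
i → none → 0
k → none → 0
Sum: 0 + 2 + 0 + 1 + 0 + 0 + 0 = 3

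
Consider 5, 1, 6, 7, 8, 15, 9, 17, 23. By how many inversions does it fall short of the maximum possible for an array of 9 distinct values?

34

Maximum inversions for 9 distinct elements is C(9, 2) = 9·8/2 = 36.
Current inversions — for each element, count later smaller elements:
5: 1
1: 0
6: 0
7: 0
8: 0
15: 1
9: 0
17: 0
23: 0
Current total: 1 + 0 + 0 + 0 + 0 + 1 + 0 + 0 + 0 = 2
Shortfall: 36 − 2 = 34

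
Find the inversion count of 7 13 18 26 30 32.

Inversion pairs (indices are 0-based):
(none)
That's 0 pairs.

0 inversions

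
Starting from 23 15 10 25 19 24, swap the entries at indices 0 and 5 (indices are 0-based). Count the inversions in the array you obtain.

Positions 0 and 5 hold 23 and 24; after swapping, the array is [24, 15, 10, 25, 19, 23].
Count, for each position, how many later elements it exceeds:
24 → 15, 10, 19, 23 → 4
15 → 10 → 1
10 → none → 0
25 → 19, 23 → 2
19 → none → 0
23 → none → 0
Sum: 4 + 1 + 0 + 2 + 0 + 0 = 7

7 inversions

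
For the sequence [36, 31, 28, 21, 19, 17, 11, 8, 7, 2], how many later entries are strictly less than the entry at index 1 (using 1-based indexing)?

The element at index 1 is 36.
Elements after it: 31, 28, 21, 19, 17, 11, 8, 7, 2
Those smaller than 36: 31, 28, 21, 19, 17, 11, 8, 7, 2

9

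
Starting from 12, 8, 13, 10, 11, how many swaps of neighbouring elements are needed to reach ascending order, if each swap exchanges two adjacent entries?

Minimum adjacent swaps = number of inversions (each swap of adjacent out-of-order elements removes one inversion and no swap can remove more).
Count inversions — for each element, later elements that are smaller:
12: 8, 10, 11 → 3
8: none → 0
13: 10, 11 → 2
10: none → 0
11: none → 0
Total inversions: 3 + 0 + 2 + 0 + 0 = 5

Swaps: 5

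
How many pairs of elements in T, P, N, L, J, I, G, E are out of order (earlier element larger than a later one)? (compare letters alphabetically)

Element-by-element contributions:
T → P, N, L, J, I, G, E → 7
P → N, L, J, I, G, E → 6
N → L, J, I, G, E → 5
L → J, I, G, E → 4
J → I, G, E → 3
I → G, E → 2
G → E → 1
E → none → 0
Sum: 7 + 6 + 5 + 4 + 3 + 2 + 1 + 0 = 28

There are 28 inversions.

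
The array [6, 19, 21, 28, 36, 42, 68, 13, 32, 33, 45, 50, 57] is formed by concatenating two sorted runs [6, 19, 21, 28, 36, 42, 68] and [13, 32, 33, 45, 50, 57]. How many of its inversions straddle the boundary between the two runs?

Count, for every r in R, how many entries of L exceed r:
r = 13: 19, 21, 28, 36, 42, 68 → 6
r = 32: 36, 42, 68 → 3
r = 33: 36, 42, 68 → 3
r = 45: 68 → 1
r = 50: 68 → 1
r = 57: 68 → 1
Cross-inversions: 6 + 3 + 3 + 1 + 1 + 1 = 15

15 cross-inversions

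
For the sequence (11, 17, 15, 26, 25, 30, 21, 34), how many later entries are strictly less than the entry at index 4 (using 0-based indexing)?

The element at index 4 is 25.
Elements after it: 30, 21, 34
Those smaller than 25: 21

1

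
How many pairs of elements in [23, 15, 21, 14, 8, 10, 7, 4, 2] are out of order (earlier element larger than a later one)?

34

Sweep left to right; for each value list the smaller values that follow it:
23 → 15, 21, 14, 8, 10, 7, 4, 2 → 8
15 → 14, 8, 10, 7, 4, 2 → 6
21 → 14, 8, 10, 7, 4, 2 → 6
14 → 8, 10, 7, 4, 2 → 5
8 → 7, 4, 2 → 3
10 → 7, 4, 2 → 3
7 → 4, 2 → 2
4 → 2 → 1
2 → none → 0
Sum: 8 + 6 + 6 + 5 + 3 + 3 + 2 + 1 + 0 = 34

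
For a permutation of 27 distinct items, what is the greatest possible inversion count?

351 inversions

The maximum occurs when the array is in strictly decreasing order: every one of the C(27, 2) pairs is inverted.
C(27, 2) = 27·26/2 = 351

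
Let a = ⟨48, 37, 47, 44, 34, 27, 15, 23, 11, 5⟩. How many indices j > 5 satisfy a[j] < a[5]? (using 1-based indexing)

5 such elements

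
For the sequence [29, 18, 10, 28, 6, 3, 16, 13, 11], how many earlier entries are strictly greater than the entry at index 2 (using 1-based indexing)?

1 such element

The element at index 2 is 18.
Elements before it: 29
Those larger than 18: 29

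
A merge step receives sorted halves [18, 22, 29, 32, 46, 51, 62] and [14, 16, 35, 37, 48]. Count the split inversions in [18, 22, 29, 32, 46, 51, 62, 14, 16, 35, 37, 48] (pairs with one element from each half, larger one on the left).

22 cross-inversions

For each element r of the right run, count left-run elements greater than r:
r = 14: 18, 22, 29, 32, 46, 51, 62 → 7
r = 16: 18, 22, 29, 32, 46, 51, 62 → 7
r = 35: 46, 51, 62 → 3
r = 37: 46, 51, 62 → 3
r = 48: 51, 62 → 2
Cross-inversions: 7 + 7 + 3 + 3 + 2 = 22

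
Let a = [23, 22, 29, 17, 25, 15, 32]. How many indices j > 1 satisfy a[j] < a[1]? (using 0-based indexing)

2

The element at index 1 is 22.
Elements after it: 29, 17, 25, 15, 32
Those smaller than 22: 17, 15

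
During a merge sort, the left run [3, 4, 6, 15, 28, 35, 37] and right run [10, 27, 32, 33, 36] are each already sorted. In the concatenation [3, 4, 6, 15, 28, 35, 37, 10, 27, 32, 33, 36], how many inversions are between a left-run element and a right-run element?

Count, for every r in R, how many entries of L exceed r:
r = 10: 15, 28, 35, 37 → 4
r = 27: 28, 35, 37 → 3
r = 32: 35, 37 → 2
r = 33: 35, 37 → 2
r = 36: 37 → 1
Cross-inversions: 4 + 3 + 2 + 2 + 1 = 12

Cross-inversions: 12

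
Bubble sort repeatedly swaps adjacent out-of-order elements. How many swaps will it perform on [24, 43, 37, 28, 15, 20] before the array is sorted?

Each adjacent swap fixes exactly one inversion, so the minimum swap count equals the number of inversions.
Count inversions — for each element, later elements that are smaller:
24: 15, 20 → 2
43: 37, 28, 15, 20 → 4
37: 28, 15, 20 → 3
28: 15, 20 → 2
15: none → 0
20: none → 0
Total inversions: 2 + 4 + 3 + 2 + 0 + 0 = 11

11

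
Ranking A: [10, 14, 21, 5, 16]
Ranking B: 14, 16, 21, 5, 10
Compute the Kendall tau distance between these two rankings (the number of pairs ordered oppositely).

There are 6 discordant pairs.

Assign each item its position (1..5) in the first ordering, then rewrite the second ordering as that position sequence:
positions: 10→1, 14→2, 21→3, 5→4, 16→5
second ordering as positions: [2, 5, 3, 4, 1]
Discordant pairs = inversions in this position sequence.
2: 1 → 1
5: 3, 4, 1 → 3
3: 1 → 1
4: 1 → 1
1: 0
Total: 1 + 3 + 1 + 1 + 0 = 6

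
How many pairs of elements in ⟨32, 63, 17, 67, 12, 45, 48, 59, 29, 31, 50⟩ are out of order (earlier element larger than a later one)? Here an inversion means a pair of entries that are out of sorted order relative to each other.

Sweep left to right; for each value list the smaller values that follow it:
32 → 17, 12, 29, 31 → 4
63 → 17, 12, 45, 48, 59, 29, 31, 50 → 8
17 → 12 → 1
67 → 12, 45, 48, 59, 29, 31, 50 → 7
12 → none → 0
45 → 29, 31 → 2
48 → 29, 31 → 2
59 → 29, 31, 50 → 3
29 → none → 0
31 → none → 0
50 → none → 0
Sum: 4 + 8 + 1 + 7 + 0 + 2 + 2 + 3 + 0 + 0 + 0 = 27

There are 27 inversions.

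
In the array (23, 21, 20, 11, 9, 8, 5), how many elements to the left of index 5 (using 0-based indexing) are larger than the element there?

The element at index 5 is 8.
Elements before it: 23, 21, 20, 11, 9
Those larger than 8: 23, 21, 20, 11, 9

5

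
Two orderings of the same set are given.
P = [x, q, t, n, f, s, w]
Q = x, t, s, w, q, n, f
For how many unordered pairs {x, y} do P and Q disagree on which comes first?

7 disagreeing pairs

Assign each item its position (1..7) in the first ordering, then rewrite the second ordering as that position sequence:
positions: x→1, q→2, t→3, n→4, f→5, s→6, w→7
second ordering as positions: [1, 3, 6, 7, 2, 4, 5]
Discordant pairs = inversions in this position sequence.
1: 0
3: 2 → 1
6: 2, 4, 5 → 3
7: 2, 4, 5 → 3
2: 0
4: 0
5: 0
Total: 0 + 1 + 3 + 3 + 0 + 0 + 0 = 7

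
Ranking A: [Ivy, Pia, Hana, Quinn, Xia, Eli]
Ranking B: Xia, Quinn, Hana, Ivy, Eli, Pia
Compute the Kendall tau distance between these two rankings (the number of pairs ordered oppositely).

10 discordant pairs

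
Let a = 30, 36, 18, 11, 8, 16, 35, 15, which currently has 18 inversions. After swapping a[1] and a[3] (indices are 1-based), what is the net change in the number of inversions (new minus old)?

-1

Positions 1 and 3 hold 30 and 18; after swapping, the array is [18, 36, 30, 11, 8, 16, 35, 15].
Element-by-element contributions:
18: 4
36: 6
30: 4
11: 1
8: 0
16: 1
35: 1
15: 0
Sum: 4 + 6 + 4 + 1 + 0 + 1 + 1 + 0 = 17
Change: 17 − 18 = -1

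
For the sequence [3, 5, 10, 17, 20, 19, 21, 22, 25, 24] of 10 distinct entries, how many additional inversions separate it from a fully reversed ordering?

43 inversions short

Maximum inversions for 10 distinct elements is C(10, 2) = 10·9/2 = 45.
Current inversions — for each element, count later smaller elements:
3: 0
5: 0
10: 0
17: 0
20: 1
19: 0
21: 0
22: 0
25: 1
24: 0
Current total: 0 + 0 + 0 + 0 + 1 + 0 + 0 + 0 + 1 + 0 = 2
Shortfall: 45 − 2 = 43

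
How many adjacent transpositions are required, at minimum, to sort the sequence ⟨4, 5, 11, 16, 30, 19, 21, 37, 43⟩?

2

The minimum number of adjacent swaps to sort an array equals its inversion count, since every such swap removes exactly one inversion.
Count inversions — for each element, later elements that are smaller:
4: none → 0
5: none → 0
11: none → 0
16: none → 0
30: 19, 21 → 2
19: none → 0
21: none → 0
37: none → 0
43: none → 0
Total inversions: 0 + 0 + 0 + 0 + 2 + 0 + 0 + 0 + 0 = 2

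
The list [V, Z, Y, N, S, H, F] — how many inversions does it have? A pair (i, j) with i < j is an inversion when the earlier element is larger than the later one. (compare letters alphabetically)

There are 18 inversions.

For each element, count later entries that are smaller:
V → N, S, H, F → 4
Z → Y, N, S, H, F → 5
Y → N, S, H, F → 4
N → H, F → 2
S → H, F → 2
H → F → 1
F → none → 0
Sum: 4 + 5 + 4 + 2 + 2 + 1 + 0 = 18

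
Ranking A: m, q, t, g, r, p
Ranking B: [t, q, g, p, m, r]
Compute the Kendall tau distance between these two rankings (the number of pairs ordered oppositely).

Assign each item its position (1..6) in the first ordering, then rewrite the second ordering as that position sequence:
positions: m→1, q→2, t→3, g→4, r→5, p→6
second ordering as positions: [3, 2, 4, 6, 1, 5]
Discordant pairs = inversions in this position sequence.
3: 2, 1 → 2
2: 1 → 1
4: 1 → 1
6: 1, 5 → 2
1: 0
5: 0
Total: 2 + 1 + 1 + 2 + 0 + 0 = 6

6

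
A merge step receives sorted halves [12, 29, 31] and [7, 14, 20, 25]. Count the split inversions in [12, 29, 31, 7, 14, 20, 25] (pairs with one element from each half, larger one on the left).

Split inversions: 9

Count, for every r in R, how many entries of L exceed r:
r = 7: 12, 29, 31 → 3
r = 14: 29, 31 → 2
r = 20: 29, 31 → 2
r = 25: 29, 31 → 2
Cross-inversions: 3 + 2 + 2 + 2 = 9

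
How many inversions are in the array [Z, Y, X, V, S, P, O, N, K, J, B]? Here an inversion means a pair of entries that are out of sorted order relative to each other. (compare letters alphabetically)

There are 55 inversions.

Sweep left to right; for each value list the smaller values that follow it:
Z: 10
Y: 9
X: 8
V: 7
S: 6
P: 5
O: 4
N: 3
K: 2
J: 1
B: 0
Sum: 10 + 9 + 8 + 7 + 6 + 5 + 4 + 3 + 2 + 1 + 0 = 55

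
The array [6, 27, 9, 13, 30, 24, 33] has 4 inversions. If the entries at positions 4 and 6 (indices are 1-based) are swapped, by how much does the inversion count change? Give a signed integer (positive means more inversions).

+1

Positions 4 and 6 hold 13 and 24; after swapping, the array is [6, 27, 9, 24, 30, 13, 33].
For each element, count later entries that are smaller:
6 → none → 0
27 → 9, 24, 13 → 3
9 → none → 0
24 → 13 → 1
30 → 13 → 1
13 → none → 0
33 → none → 0
Sum: 0 + 3 + 0 + 1 + 1 + 0 + 0 = 5
Change: 5 − 4 = +1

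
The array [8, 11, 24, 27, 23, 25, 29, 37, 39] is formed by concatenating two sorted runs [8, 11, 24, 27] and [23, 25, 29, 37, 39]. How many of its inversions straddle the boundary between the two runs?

Split inversions: 3

Count, for every r in R, how many entries of L exceed r:
r = 23: 24, 27 → 2
r = 25: 27 → 1
r = 29: none → 0
r = 37: none → 0
r = 39: none → 0
Cross-inversions: 2 + 1 + 0 + 0 + 0 = 3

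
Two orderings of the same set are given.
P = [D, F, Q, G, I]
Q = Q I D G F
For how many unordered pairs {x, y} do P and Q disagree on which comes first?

There are 6 disagreeing pairs.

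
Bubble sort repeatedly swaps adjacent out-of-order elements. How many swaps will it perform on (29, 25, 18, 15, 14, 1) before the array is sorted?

15 adjacent swaps

Minimum adjacent swaps = number of inversions (each swap of adjacent out-of-order elements removes one inversion and no swap can remove more).
Count inversions — for each element, later elements that are smaller:
29: 25, 18, 15, 14, 1 → 5
25: 18, 15, 14, 1 → 4
18: 15, 14, 1 → 3
15: 14, 1 → 2
14: 1 → 1
1: none → 0
Total inversions: 5 + 4 + 3 + 2 + 1 + 0 = 15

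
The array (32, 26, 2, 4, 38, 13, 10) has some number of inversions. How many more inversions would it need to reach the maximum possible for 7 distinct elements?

9

Maximum inversions for 7 distinct elements is C(7, 2) = 7·6/2 = 21.
Current inversions — for each element, count later smaller elements:
32: 5
26: 4
2: 0
4: 0
38: 2
13: 1
10: 0
Current total: 5 + 4 + 0 + 0 + 2 + 1 + 0 = 12
Shortfall: 21 − 12 = 9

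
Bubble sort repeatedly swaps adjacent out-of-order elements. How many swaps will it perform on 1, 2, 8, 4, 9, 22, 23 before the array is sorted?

Minimum adjacent swaps = number of inversions (each swap of adjacent out-of-order elements removes one inversion and no swap can remove more).
Count inversions — for each element, later elements that are smaller:
1: none → 0
2: none → 0
8: 4 → 1
4: none → 0
9: none → 0
22: none → 0
23: none → 0
Total inversions: 0 + 0 + 1 + 0 + 0 + 0 + 0 = 1

1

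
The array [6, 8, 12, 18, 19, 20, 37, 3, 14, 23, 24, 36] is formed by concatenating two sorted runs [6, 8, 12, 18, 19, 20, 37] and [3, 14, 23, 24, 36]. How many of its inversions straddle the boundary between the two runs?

14 split inversions

Count, for every r in R, how many entries of L exceed r:
r = 3: 6, 8, 12, 18, 19, 20, 37 → 7
r = 14: 18, 19, 20, 37 → 4
r = 23: 37 → 1
r = 24: 37 → 1
r = 36: 37 → 1
Cross-inversions: 7 + 4 + 1 + 1 + 1 = 14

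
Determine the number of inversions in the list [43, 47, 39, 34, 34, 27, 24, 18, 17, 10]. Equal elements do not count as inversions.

43

Count, for each position, how many later elements it exceeds:
43 → 39, 34, 34, 27, 24, 18, 17, 10 → 8
47 → 39, 34, 34, 27, 24, 18, 17, 10 → 8
39 → 34, 34, 27, 24, 18, 17, 10 → 7
34 → 27, 24, 18, 17, 10 → 5
34 → 27, 24, 18, 17, 10 → 5
27 → 24, 18, 17, 10 → 4
24 → 18, 17, 10 → 3
18 → 17, 10 → 2
17 → 10 → 1
10 → none → 0
Sum: 8 + 8 + 7 + 5 + 5 + 4 + 3 + 2 + 1 + 0 = 43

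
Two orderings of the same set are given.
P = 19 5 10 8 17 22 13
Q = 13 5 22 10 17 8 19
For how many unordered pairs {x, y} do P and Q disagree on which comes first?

Assign each item its position (1..7) in the first ordering, then rewrite the second ordering as that position sequence:
positions: 19→1, 5→2, 10→3, 8→4, 17→5, 22→6, 13→7
second ordering as positions: [7, 2, 6, 3, 5, 4, 1]
Discordant pairs = inversions in this position sequence.
7: 2, 6, 3, 5, 4, 1 → 6
2: 1 → 1
6: 3, 5, 4, 1 → 4
3: 1 → 1
5: 4, 1 → 2
4: 1 → 1
1: 0
Total: 6 + 1 + 4 + 1 + 2 + 1 + 0 = 15

15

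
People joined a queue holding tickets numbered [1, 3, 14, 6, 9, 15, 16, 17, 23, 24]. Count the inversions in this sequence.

2 inversions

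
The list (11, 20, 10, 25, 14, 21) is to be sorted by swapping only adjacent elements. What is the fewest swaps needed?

5 swaps

The minimum number of adjacent swaps to sort an array equals its inversion count, since every such swap removes exactly one inversion.
Count inversions — for each element, later elements that are smaller:
11: 10 → 1
20: 10, 14 → 2
10: none → 0
25: 14, 21 → 2
14: none → 0
21: none → 0
Total inversions: 1 + 2 + 0 + 2 + 0 + 0 = 5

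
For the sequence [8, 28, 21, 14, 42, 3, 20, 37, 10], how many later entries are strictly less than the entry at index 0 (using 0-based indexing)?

The element at index 0 is 8.
Elements after it: 28, 21, 14, 42, 3, 20, 37, 10
Those smaller than 8: 3

1 such element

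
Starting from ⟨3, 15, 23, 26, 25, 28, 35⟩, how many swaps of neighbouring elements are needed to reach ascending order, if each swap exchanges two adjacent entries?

1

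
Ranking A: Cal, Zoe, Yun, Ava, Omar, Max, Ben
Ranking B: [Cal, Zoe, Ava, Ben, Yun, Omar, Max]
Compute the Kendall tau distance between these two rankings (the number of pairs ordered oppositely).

Discordant pairs: 4

Assign each item its position (1..7) in the first ordering, then rewrite the second ordering as that position sequence:
positions: Cal→1, Zoe→2, Yun→3, Ava→4, Omar→5, Max→6, Ben→7
second ordering as positions: [1, 2, 4, 7, 3, 5, 6]
Discordant pairs = inversions in this position sequence.
1: 0
2: 0
4: 3 → 1
7: 3, 5, 6 → 3
3: 0
5: 0
6: 0
Total: 0 + 0 + 1 + 3 + 0 + 0 + 0 = 4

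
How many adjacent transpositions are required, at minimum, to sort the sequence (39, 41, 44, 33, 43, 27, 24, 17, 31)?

Minimum adjacent swaps = number of inversions (each swap of adjacent out-of-order elements removes one inversion and no swap can remove more).
Count inversions — for each element, later elements that are smaller:
39: 33, 27, 24, 17, 31 → 5
41: 33, 27, 24, 17, 31 → 5
44: 33, 43, 27, 24, 17, 31 → 6
33: 27, 24, 17, 31 → 4
43: 27, 24, 17, 31 → 4
27: 24, 17 → 2
24: 17 → 1
17: none → 0
31: none → 0
Total inversions: 5 + 5 + 6 + 4 + 4 + 2 + 1 + 0 + 0 = 27

27 swaps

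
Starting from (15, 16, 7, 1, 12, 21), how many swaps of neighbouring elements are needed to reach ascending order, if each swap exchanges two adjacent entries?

Swaps: 7

The minimum number of adjacent swaps to sort an array equals its inversion count, since every such swap removes exactly one inversion.
Count inversions — for each element, later elements that are smaller:
15: 7, 1, 12 → 3
16: 7, 1, 12 → 3
7: 1 → 1
1: none → 0
12: none → 0
21: none → 0
Total inversions: 3 + 3 + 1 + 0 + 0 + 0 = 7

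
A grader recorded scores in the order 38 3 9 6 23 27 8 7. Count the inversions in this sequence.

15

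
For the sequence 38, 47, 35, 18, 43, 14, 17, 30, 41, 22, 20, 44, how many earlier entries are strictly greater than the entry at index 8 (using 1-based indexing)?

4 such elements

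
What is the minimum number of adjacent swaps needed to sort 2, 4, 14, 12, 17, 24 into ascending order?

Adjacent swaps: 1

The minimum number of adjacent swaps to sort an array equals its inversion count, since every such swap removes exactly one inversion.
Count inversions — for each element, later elements that are smaller:
2: none → 0
4: none → 0
14: 12 → 1
12: none → 0
17: none → 0
24: none → 0
Total inversions: 0 + 0 + 1 + 0 + 0 + 0 = 1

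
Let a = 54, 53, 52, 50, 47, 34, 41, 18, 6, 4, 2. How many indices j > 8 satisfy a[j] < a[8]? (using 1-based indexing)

The element at index 8 is 18.
Elements after it: 6, 4, 2
Those smaller than 18: 6, 4, 2

3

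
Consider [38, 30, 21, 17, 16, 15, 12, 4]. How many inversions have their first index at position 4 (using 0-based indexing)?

The element at index 4 is 16.
Elements after it: 15, 12, 4
Those smaller than 16: 15, 12, 4

3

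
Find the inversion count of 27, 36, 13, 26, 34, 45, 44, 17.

12 inversions

Sweep left to right; for each value list the smaller values that follow it:
27: 3
36: 4
13: 0
26: 1
34: 1
45: 2
44: 1
17: 0
Sum: 3 + 4 + 0 + 1 + 1 + 2 + 1 + 0 = 12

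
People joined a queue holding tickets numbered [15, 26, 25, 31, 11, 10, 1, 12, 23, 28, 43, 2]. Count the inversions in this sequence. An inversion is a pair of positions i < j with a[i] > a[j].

Inversions: 34

Sweep left to right; for each value list the smaller values that follow it:
15 → 11, 10, 1, 12, 2 → 5
26 → 25, 11, 10, 1, 12, 23, 2 → 7
25 → 11, 10, 1, 12, 23, 2 → 6
31 → 11, 10, 1, 12, 23, 28, 2 → 7
11 → 10, 1, 2 → 3
10 → 1, 2 → 2
1 → none → 0
12 → 2 → 1
23 → 2 → 1
28 → 2 → 1
43 → 2 → 1
2 → none → 0
Sum: 5 + 7 + 6 + 7 + 3 + 2 + 0 + 1 + 1 + 1 + 1 + 0 = 34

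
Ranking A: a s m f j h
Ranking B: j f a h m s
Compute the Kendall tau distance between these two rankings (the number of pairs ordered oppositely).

10

Assign each item its position (1..6) in the first ordering, then rewrite the second ordering as that position sequence:
positions: a→1, s→2, m→3, f→4, j→5, h→6
second ordering as positions: [5, 4, 1, 6, 3, 2]
Discordant pairs = inversions in this position sequence.
5: 4, 1, 3, 2 → 4
4: 1, 3, 2 → 3
1: 0
6: 3, 2 → 2
3: 2 → 1
2: 0
Total: 4 + 3 + 0 + 2 + 1 + 0 = 10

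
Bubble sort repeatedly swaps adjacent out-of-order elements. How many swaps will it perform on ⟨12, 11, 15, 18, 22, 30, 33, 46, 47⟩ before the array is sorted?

Each adjacent swap fixes exactly one inversion, so the minimum swap count equals the number of inversions.
Count inversions — for each element, later elements that are smaller:
12: 11 → 1
11: none → 0
15: none → 0
18: none → 0
22: none → 0
30: none → 0
33: none → 0
46: none → 0
47: none → 0
Total inversions: 1 + 0 + 0 + 0 + 0 + 0 + 0 + 0 + 0 = 1

1 adjacent swap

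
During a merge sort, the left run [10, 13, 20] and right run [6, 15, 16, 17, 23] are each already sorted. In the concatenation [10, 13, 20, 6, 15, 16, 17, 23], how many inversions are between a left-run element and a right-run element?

Count, for every r in R, how many entries of L exceed r:
r = 6: 10, 13, 20 → 3
r = 15: 20 → 1
r = 16: 20 → 1
r = 17: 20 → 1
r = 23: none → 0
Cross-inversions: 3 + 1 + 1 + 1 + 0 = 6

6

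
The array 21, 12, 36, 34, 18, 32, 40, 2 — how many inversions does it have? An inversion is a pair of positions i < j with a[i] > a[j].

14 inversions

Count, for each position, how many later elements it exceeds:
21: 3
12: 1
36: 4
34: 3
18: 1
32: 1
40: 1
2: 0
Sum: 3 + 1 + 4 + 3 + 1 + 1 + 1 + 0 = 14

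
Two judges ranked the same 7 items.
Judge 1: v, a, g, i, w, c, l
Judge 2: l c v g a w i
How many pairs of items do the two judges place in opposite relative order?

13 discordant pairs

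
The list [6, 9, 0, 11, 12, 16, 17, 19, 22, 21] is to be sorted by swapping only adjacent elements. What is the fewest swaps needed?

Each adjacent swap fixes exactly one inversion, so the minimum swap count equals the number of inversions.
Count inversions — for each element, later elements that are smaller:
6: 0 → 1
9: 0 → 1
0: none → 0
11: none → 0
12: none → 0
16: none → 0
17: none → 0
19: none → 0
22: 21 → 1
21: none → 0
Total inversions: 1 + 1 + 0 + 0 + 0 + 0 + 0 + 0 + 1 + 0 = 3

3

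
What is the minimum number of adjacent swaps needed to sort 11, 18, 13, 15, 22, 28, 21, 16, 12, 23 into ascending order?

16

Each adjacent swap fixes exactly one inversion, so the minimum swap count equals the number of inversions.
Count inversions — for each element, later elements that are smaller:
11: none → 0
18: 13, 15, 16, 12 → 4
13: 12 → 1
15: 12 → 1
22: 21, 16, 12 → 3
28: 21, 16, 12, 23 → 4
21: 16, 12 → 2
16: 12 → 1
12: none → 0
23: none → 0
Total inversions: 0 + 4 + 1 + 1 + 3 + 4 + 2 + 1 + 0 + 0 = 16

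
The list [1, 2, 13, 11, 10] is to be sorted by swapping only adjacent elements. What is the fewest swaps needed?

There are 3 swaps.

Minimum adjacent swaps = number of inversions (each swap of adjacent out-of-order elements removes one inversion and no swap can remove more).
Count inversions — for each element, later elements that are smaller:
1: none → 0
2: none → 0
13: 11, 10 → 2
11: 10 → 1
10: none → 0
Total inversions: 0 + 0 + 2 + 1 + 0 = 3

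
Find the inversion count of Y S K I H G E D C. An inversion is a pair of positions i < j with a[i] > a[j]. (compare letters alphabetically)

Inversions: 36

Count, for each position, how many later elements it exceeds:
Y → S, K, I, H, G, E, D, C → 8
S → K, I, H, G, E, D, C → 7
K → I, H, G, E, D, C → 6
I → H, G, E, D, C → 5
H → G, E, D, C → 4
G → E, D, C → 3
E → D, C → 2
D → C → 1
C → none → 0
Sum: 8 + 7 + 6 + 5 + 4 + 3 + 2 + 1 + 0 = 36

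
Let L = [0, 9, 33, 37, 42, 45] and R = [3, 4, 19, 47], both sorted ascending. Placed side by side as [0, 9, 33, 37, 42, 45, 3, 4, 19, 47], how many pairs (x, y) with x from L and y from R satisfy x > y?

Take each right-half value and tally the left-half values above it:
r = 3: 9, 33, 37, 42, 45 → 5
r = 4: 9, 33, 37, 42, 45 → 5
r = 19: 33, 37, 42, 45 → 4
r = 47: none → 0
Cross-inversions: 5 + 5 + 4 + 0 = 14

14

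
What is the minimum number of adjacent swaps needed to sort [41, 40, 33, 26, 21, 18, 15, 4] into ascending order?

28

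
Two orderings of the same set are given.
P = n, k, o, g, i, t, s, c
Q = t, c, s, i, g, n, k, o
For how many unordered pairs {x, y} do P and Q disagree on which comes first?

23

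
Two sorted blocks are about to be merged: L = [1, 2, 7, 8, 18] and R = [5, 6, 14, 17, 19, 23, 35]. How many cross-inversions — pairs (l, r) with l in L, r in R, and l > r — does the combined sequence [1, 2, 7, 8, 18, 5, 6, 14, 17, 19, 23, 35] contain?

Cross-inversions: 8

Count, for every r in R, how many entries of L exceed r:
r = 5: 7, 8, 18 → 3
r = 6: 7, 8, 18 → 3
r = 14: 18 → 1
r = 17: 18 → 1
r = 19: none → 0
r = 23: none → 0
r = 35: none → 0
Cross-inversions: 3 + 3 + 1 + 1 + 0 + 0 + 0 = 8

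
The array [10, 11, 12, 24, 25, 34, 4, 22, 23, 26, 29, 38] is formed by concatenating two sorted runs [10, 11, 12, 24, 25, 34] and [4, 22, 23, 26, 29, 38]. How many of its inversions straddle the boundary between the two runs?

14 split inversions

Count, for every r in R, how many entries of L exceed r:
r = 4: 10, 11, 12, 24, 25, 34 → 6
r = 22: 24, 25, 34 → 3
r = 23: 24, 25, 34 → 3
r = 26: 34 → 1
r = 29: 34 → 1
r = 38: none → 0
Cross-inversions: 6 + 3 + 3 + 1 + 1 + 0 = 14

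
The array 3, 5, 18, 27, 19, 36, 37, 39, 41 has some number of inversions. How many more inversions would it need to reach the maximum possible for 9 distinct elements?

35 inversions short

Maximum inversions for 9 distinct elements is C(9, 2) = 9·8/2 = 36.
Current inversions — for each element, count later smaller elements:
3: 0
5: 0
18: 0
27: 1
19: 0
36: 0
37: 0
39: 0
41: 0
Current total: 0 + 0 + 0 + 1 + 0 + 0 + 0 + 0 + 0 = 1
Shortfall: 36 − 1 = 35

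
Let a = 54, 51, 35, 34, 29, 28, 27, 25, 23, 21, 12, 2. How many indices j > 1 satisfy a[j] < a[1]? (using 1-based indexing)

11

The element at index 1 is 54.
Elements after it: 51, 35, 34, 29, 28, 27, 25, 23, 21, 12, 2
Those smaller than 54: 51, 35, 34, 29, 28, 27, 25, 23, 21, 12, 2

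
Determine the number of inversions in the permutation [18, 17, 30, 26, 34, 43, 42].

3

Sweep left to right; for each value list the smaller values that follow it:
18 → 17 → 1
17 → none → 0
30 → 26 → 1
26 → none → 0
34 → none → 0
43 → 42 → 1
42 → none → 0
Sum: 1 + 0 + 1 + 0 + 0 + 1 + 0 = 3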